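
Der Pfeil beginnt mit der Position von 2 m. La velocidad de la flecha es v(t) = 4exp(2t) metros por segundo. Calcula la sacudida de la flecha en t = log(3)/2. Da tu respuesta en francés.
Pour résoudre ceci, nous devons prendre 2 dérivées de notre équation de la vitesse v(t) = 4·exp(2·t). En prenant d/dt de v(t), nous trouvons a(t) = 8·exp(2·t). En dérivant l'accélération, nous obtenons le jerk: j(t) = 16·exp(2·t). Nous avons le jerk j(t) = 16·exp(2·t). En substituant t = log(3)/2: j(log(3)/2) = 48.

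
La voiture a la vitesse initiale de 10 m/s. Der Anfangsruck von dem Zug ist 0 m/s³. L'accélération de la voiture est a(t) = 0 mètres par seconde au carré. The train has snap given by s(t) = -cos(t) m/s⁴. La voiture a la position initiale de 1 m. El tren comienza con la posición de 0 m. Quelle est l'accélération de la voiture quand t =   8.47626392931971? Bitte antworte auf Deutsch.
Mit a(t) = 0 und Einsetzen von t = 8.47626392931971, finden wir a = 0.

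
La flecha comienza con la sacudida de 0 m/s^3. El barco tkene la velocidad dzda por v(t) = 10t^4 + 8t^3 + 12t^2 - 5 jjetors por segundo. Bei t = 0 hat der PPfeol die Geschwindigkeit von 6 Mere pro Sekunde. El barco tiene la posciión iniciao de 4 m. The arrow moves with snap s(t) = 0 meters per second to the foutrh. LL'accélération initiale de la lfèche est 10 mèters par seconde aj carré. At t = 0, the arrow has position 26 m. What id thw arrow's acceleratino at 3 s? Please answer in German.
Um dies zu lösen, müssen wir 2 Integrale unserer Gleichung für den Snap s(t) = 0 finden. Durch Integration von dem Snap und Verwendung der Anfangsbedingung j(0) = 0, erhalten wir j(t) = 0. Durch Integration von dem Ruck und Verwendung der Anfangsbedingung a(0) = 10, erhalten wir a(t) = 10. Wir haben die Beschleunigung a(t) = 10. Durch Einsetzen von t = 3: a(3) = 10.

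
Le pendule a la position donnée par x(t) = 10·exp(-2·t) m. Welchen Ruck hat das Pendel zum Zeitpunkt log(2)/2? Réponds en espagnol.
Debemos derivar nuestra ecuación de la posición x(t) = 10·exp(-2·t) 3 veces. Tomando d/dt de x(t), encontramos v(t) = -20·exp(-2·t). Derivando la velocidad, obtenemos la aceleración: a(t) = 40·exp(-2·t). Tomando d/dt de a(t), encontramos j(t) = -80·exp(-2·t). Tenemos la sacudida j(t) = -80·exp(-2·t). Sustituyendo t = log(2)/2: j(log(2)/2) = -40.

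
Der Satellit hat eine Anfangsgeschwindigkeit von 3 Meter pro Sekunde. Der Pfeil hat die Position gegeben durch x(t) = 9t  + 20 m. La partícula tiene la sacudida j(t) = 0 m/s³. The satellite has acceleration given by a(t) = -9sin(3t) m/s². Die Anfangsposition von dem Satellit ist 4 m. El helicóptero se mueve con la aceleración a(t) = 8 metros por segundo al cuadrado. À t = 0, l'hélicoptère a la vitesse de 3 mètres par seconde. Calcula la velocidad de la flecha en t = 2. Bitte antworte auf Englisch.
We must differentiate our position equation x(t) = 9·t + 20 1 time. Taking d/dt of x(t), we find v(t) = 9. Using v(t) = 9 and substituting t = 2, we find v = 9.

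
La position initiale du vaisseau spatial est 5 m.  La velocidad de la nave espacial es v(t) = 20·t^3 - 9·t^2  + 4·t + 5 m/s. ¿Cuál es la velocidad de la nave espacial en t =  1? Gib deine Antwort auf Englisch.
We have velocity v(t) = 20·t^3 - 9·t^2 + 4·t + 5. Substituting t = 1: v(1) = 20.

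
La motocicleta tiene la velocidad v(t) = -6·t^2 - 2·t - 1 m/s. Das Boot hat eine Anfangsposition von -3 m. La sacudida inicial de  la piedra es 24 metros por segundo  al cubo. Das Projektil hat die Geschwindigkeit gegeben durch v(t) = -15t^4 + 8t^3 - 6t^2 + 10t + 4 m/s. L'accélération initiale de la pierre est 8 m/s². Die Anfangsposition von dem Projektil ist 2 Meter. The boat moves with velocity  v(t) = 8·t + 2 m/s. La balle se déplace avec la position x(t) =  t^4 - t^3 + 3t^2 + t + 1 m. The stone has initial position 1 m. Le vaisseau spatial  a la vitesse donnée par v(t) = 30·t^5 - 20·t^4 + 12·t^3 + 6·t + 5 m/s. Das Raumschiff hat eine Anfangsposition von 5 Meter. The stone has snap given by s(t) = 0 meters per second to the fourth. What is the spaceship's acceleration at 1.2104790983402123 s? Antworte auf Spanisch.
Partiendo de la velocidad v(t) = 30·t^5 - 20·t^4 + 12·t^3 + 6·t + 5, tomamos 1 derivada. Derivando la velocidad, obtenemos la aceleración: a(t) = 150·t^4 - 80·t^3 + 36·t^2 + 6. Tenemos la aceleración a(t) = 150·t^4 - 80·t^3 + 36·t^2 + 6. Sustituyendo t = 1.2104790983402123: a(1.2104790983402123) = 238.903928350585.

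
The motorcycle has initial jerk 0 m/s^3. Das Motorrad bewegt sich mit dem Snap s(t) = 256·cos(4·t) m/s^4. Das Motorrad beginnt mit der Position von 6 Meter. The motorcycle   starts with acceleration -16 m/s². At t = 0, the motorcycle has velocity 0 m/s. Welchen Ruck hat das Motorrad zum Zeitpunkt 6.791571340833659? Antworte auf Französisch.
En partant du snap s(t) = 256·cos(4·t), nous prenons 1 primitive. En prenant ∫s(t)dt et en appliquant j(0) = 0, nous trouvons j(t) = 64·sin(4·t). De l'équation du jerk j(t) = 64·sin(4·t), nous substituons t = 6.791571340833659 pour obtenir j = 57.2690708597336.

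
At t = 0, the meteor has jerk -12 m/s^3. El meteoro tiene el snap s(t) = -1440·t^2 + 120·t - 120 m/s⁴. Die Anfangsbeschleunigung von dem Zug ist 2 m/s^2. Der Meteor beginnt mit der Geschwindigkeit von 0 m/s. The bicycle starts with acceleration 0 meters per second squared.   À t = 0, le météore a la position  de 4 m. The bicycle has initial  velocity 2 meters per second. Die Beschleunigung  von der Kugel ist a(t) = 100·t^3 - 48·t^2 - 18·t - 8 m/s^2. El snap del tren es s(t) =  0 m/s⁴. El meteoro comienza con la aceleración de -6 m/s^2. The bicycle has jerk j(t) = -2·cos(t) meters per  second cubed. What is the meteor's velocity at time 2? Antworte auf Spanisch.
Necesitamos integrar nuestra ecuación del snap s(t) = -1440·t^2 + 120·t - 120 3 veces. Integrando el snap y usando la condición inicial j(0) = -12, obtenemos j(t) = -480·t^3 + 60·t^2 - 120·t - 12. Tomando ∫j(t)dt y aplicando a(0) = -6, encontramos a(t) = -120·t^4 + 20·t^3 - 60·t^2 - 12·t - 6. Integrando la aceleración y usando la condición inicial v(0) = 0, obtenemos v(t) = t·(-24·t^4 + 5·t^3 - 20·t^2 - 6·t - 6). Tenemos la velocidad v(t) = t·(-24·t^4 + 5·t^3 - 20·t^2 - 6·t - 6). Sustituyendo t = 2: v(2) = -884.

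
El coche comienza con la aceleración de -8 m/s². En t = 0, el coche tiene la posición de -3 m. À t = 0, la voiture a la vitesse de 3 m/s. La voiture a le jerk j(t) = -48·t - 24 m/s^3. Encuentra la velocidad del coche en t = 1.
Necesitamos integrar nuestra ecuación de la sacudida j(t) = -48·t - 24 2 veces. Tomando ∫j(t)dt y aplicando a(0) = -8, encontramos a(t) = -24·t^2 - 24·t - 8. La antiderivada de la aceleración es la velocidad. Usando v(0) = 3, obtenemos v(t) = -8·t^3 - 12·t^2 - 8·t + 3. De la ecuación de la velocidad v(t) = -8·t^3 - 12·t^2 - 8·t + 3, sustituimos t = 1 para obtener v = -25.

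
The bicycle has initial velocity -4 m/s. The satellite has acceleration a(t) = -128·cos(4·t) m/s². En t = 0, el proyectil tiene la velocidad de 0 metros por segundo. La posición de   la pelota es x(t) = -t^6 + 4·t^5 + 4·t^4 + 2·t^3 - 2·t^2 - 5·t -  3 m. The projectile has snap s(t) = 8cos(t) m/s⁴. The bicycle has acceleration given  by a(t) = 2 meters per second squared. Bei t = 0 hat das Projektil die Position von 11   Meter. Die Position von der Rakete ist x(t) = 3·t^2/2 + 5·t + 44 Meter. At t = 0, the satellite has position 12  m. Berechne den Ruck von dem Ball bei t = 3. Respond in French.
Nous devons dériver notre équation de la position x(t) = -t^6 + 4·t^5 + 4·t^4 + 2·t^3 - 2·t^2 - 5·t - 3 3 fois. En prenant d/dt de x(t), nous trouvons v(t) = -6·t^5 + 20·t^4 + 16·t^3 + 6·t^2 - 4·t - 5. En dérivant la vitesse, nous obtenons l'accélération: a(t) = -30·t^4 + 80·t^3 + 48·t^2 + 12·t - 4. La dérivée de l'accélération donne le jerk: j(t) = -120·t^3 + 240·t^2 + 96·t + 12. Nous avons le jerk j(t) = -120·t^3 + 240·t^2 + 96·t + 12. En substituant t = 3: j(3) = -780.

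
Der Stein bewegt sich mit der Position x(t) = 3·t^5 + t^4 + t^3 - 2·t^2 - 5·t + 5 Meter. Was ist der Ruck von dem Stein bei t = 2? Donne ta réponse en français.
Pour résoudre ceci, nous devons prendre 3 dérivées de notre équation de la position x(t) = 3·t^5 + t^4 + t^3 - 2·t^2 - 5·t + 5. En dérivant la position, nous obtenons la vitesse: v(t) = 15·t^4 + 4·t^3 + 3·t^2 - 4·t - 5. La dérivée de la vitesse donne l'accélération: a(t) = 60·t^3 + 12·t^2 + 6·t - 4. La dérivée de l'accélération donne le jerk: j(t) = 180·t^2 + 24·t + 6. Nous avons le jerk j(t) = 180·t^2 + 24·t + 6. En substituant t = 2: j(2) = 774.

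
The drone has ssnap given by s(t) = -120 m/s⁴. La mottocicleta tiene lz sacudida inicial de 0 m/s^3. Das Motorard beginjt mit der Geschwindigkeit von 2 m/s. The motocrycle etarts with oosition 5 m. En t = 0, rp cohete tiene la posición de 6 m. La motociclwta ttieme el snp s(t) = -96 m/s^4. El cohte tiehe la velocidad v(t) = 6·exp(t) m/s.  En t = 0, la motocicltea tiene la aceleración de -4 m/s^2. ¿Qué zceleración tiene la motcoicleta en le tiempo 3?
Partiendo del snap s(t) = -96, tomamos 2 antiderivadas. Tomando ∫s(t)dt y aplicando j(0) = 0, encontramos j(t) = -96·t. Integrando la sacudida y usando la condición inicial a(0) = -4, obtenemos a(t) = -48·t^2 - 4. Tenemos la aceleración a(t) = -48·t^2 - 4. Sustituyendo t = 3: a(3) = -436.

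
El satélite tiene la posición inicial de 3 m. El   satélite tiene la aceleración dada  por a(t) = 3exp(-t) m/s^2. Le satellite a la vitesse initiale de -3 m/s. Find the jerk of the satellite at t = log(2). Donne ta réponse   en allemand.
Ausgehend von der Beschleunigung a(t) = 3·exp(-t), nehmen wir 1 Ableitung. Die Ableitung von der Beschleunigung ergibt den Ruck: j(t) = -3·exp(-t). Aus der Gleichung für den Ruck j(t) = -3·exp(-t), setzen wir t = log(2) ein und erhalten j = -3/2.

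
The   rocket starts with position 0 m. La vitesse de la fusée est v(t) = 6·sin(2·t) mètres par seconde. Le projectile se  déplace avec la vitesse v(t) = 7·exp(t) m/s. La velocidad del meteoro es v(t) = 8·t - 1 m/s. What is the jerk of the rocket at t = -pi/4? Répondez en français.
Pour résoudre ceci, nous devons prendre 2 dérivées de notre équation de la vitesse v(t) = 6·sin(2·t). La dérivée de la vitesse donne l'accélération: a(t) = 12·cos(2·t). En prenant d/dt de a(t), nous trouvons j(t) = -24·sin(2·t). En utilisant j(t) = -24·sin(2·t) et en substituant t = -pi/4, nous trouvons j = 24.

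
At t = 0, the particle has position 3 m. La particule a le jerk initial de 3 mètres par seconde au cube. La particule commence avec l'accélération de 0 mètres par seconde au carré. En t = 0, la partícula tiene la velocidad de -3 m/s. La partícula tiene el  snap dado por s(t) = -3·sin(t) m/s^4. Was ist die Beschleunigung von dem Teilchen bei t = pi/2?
Ausgehend von dem Snap s(t) = -3·sin(t), nehmen wir 2 Stammfunktionen. Das Integral von dem Snap, mit j(0) = 3, ergibt den Ruck: j(t) = 3·cos(t). Das Integral von dem Ruck, mit a(0) = 0, ergibt die Beschleunigung: a(t) = 3·sin(t). Aus der Gleichung für die Beschleunigung a(t) = 3·sin(t), setzen wir t = pi/2 ein und erhalten a = 3.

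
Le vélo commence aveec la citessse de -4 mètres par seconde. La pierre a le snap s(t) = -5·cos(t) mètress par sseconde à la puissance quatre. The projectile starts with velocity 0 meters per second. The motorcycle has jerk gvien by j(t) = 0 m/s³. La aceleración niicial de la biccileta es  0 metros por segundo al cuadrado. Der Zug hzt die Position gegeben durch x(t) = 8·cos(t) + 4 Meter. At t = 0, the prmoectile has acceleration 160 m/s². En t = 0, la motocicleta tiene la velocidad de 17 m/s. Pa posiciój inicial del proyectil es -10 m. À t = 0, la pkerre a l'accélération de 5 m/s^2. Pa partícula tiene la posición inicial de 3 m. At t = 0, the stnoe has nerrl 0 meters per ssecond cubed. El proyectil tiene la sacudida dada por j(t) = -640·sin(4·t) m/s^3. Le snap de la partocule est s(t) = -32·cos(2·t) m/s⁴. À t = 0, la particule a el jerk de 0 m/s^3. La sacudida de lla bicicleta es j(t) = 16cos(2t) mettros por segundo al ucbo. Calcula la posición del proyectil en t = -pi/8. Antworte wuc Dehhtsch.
Ausgehend von dem Ruck j(t) = -640·sin(4·t), nehmen wir 3 Stammfunktionen. Das Integral von dem Ruck, mit a(0) = 160, ergibt die Beschleunigung: a(t) = 160·cos(4·t). Das Integral von der Beschleunigung ist die Geschwindigkeit. Mit v(0) = 0 erhalten wir v(t) = 40·sin(4·t). Durch Integration von der Geschwindigkeit und Verwendung der Anfangsbedingung x(0) = -10, erhalten wir x(t) = -10·cos(4·t). Mit x(t) = -10·cos(4·t) und Einsetzen von t = -pi/8, finden wir x = 0.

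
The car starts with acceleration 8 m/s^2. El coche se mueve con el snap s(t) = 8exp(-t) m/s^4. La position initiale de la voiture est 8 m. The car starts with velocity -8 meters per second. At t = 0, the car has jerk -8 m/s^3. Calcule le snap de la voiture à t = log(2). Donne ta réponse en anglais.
We have snap s(t) = 8·exp(-t). Substituting t = log(2): s(log(2)) = 4.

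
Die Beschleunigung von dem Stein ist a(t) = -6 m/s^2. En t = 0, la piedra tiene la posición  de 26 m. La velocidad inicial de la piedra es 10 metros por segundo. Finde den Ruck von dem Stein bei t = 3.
Um dies zu lösen, müssen wir 1 Ableitung unserer Gleichung für die Beschleunigung a(t) = -6 nehmen. Die Ableitung von der Beschleunigung ergibt den Ruck: j(t) = 0. Mit j(t) = 0 und Einsetzen von t = 3, finden wir j = 0.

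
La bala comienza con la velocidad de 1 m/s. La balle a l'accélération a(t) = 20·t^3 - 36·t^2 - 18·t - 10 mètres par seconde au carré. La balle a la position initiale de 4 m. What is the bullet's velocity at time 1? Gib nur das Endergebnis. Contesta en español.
En t = 1, v = -25.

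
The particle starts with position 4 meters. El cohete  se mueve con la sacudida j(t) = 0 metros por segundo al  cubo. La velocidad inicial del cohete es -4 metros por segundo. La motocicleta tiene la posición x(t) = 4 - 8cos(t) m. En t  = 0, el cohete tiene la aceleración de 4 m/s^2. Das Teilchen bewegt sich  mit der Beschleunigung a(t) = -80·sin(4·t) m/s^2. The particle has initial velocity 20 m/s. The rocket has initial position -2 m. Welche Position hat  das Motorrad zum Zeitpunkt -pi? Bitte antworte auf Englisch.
We have position x(t) = 4 - 8·cos(t). Substituting t = -pi: x(-pi) = 12.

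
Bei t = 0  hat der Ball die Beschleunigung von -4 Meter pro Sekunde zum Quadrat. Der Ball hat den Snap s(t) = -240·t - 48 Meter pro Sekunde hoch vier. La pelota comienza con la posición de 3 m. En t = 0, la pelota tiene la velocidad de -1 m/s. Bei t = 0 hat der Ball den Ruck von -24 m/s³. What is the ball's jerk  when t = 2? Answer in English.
We need to integrate our snap equation s(t) = -240·t - 48 1 time. Taking ∫s(t)dt and applying j(0) = -24, we find j(t) = -120·t^2 - 48·t - 24. From the given jerk equation j(t) = -120·t^2 - 48·t - 24, we substitute t = 2 to get j = -600.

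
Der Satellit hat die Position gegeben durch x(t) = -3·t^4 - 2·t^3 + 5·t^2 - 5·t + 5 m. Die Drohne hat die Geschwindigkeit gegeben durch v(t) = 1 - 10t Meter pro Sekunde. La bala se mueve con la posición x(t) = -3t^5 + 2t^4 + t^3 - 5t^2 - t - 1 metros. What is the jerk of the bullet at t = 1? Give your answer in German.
Wir müssen unsere Gleichung für die Position x(t) = -3·t^5 + 2·t^4 + t^3 - 5·t^2 - t - 1 3-mal ableiten. Die Ableitung von der Position ergibt die Geschwindigkeit: v(t) = -15·t^4 + 8·t^3 + 3·t^2 - 10·t - 1. Die Ableitung von der Geschwindigkeit ergibt die Beschleunigung: a(t) = -60·t^3 + 24·t^2 + 6·t - 10. Mit d/dt von a(t) finden wir j(t) = -180·t^2 + 48·t + 6. Aus der Gleichung für den Ruck j(t) = -180·t^2 + 48·t + 6, setzen wir t = 1 ein und erhalten j = -126.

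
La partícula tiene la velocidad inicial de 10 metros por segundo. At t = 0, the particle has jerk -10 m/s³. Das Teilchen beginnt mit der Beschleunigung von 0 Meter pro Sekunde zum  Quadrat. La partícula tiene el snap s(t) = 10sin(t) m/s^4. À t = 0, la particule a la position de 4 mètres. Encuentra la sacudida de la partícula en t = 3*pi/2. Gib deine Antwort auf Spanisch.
Para resolver esto, necesitamos tomar 1 integral de nuestra ecuación del snap s(t) = 10·sin(t). La antiderivada del snap, con j(0) = -10, da la sacudida: j(t) = -10·cos(t). Tenemos la sacudida j(t) = -10·cos(t). Sustituyendo t = 3*pi/2: j(3*pi/2) = 0.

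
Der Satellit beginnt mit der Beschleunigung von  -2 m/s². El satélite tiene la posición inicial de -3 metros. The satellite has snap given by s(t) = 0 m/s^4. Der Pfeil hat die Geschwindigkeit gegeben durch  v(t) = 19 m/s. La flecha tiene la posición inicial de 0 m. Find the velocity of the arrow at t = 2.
We have velocity v(t) = 19. Substituting t = 2: v(2) = 19.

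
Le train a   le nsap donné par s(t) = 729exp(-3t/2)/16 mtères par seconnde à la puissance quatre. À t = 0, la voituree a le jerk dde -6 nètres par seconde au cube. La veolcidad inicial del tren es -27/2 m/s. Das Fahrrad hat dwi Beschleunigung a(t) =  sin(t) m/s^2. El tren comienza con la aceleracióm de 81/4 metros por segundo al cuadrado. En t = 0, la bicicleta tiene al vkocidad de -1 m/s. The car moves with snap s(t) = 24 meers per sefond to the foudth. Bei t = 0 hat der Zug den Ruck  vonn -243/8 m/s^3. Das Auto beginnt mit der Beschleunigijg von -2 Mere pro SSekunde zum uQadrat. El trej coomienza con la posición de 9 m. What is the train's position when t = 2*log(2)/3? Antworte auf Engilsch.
Starting from snap s(t) = 729·exp(-3·t/2)/16, we take 4 antiderivatives. The antiderivative of snap is jerk. Using j(0) = -243/8, we get j(t) = -243·exp(-3·t/2)/8. Finding the antiderivative of j(t) and using a(0) = 81/4: a(t) = 81·exp(-3·t/2)/4. Integrating acceleration and using the initial condition v(0) = -27/2, we get v(t) = -27·exp(-3·t/2)/2. Integrating velocity and using the initial condition x(0) = 9, we get x(t) = 9·exp(-3·t/2). We have position x(t) = 9·exp(-3·t/2). Substituting t = 2*log(2)/3: x(2*log(2)/3) = 9/2.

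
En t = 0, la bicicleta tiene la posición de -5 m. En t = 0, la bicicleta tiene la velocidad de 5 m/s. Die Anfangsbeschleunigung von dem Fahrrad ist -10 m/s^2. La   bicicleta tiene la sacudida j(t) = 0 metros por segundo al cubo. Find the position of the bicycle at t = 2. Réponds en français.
Pour résoudre ceci, nous devons prendre 3 intégrales de notre équation du jerk j(t) = 0. En intégrant le jerk et en utilisant la condition initiale a(0) = -10, nous obtenons a(t) = -10. En prenant ∫a(t)dt et en appliquant v(0) = 5, nous trouvons v(t) = 5 - 10·t. La primitive de la vitesse, avec x(0) = -5, donne la position: x(t) = -5·t^2 + 5·t - 5. Nous avons la position x(t) = -5·t^2 + 5·t - 5. En substituant t = 2: x(2) = -15.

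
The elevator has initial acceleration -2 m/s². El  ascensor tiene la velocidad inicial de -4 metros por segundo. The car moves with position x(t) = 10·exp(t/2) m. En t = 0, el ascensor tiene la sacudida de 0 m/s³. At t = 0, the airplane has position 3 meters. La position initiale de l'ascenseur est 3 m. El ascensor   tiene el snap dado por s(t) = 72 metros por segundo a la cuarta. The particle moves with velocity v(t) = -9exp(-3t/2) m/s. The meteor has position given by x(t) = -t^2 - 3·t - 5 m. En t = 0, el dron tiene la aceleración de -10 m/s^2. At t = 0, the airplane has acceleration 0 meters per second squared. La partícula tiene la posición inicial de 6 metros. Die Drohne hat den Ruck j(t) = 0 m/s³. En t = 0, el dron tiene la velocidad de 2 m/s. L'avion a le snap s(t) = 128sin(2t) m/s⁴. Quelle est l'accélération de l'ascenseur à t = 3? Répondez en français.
Nous devons intégrer notre équation du snap s(t) = 72 2 fois. L'intégrale du snap, avec j(0) = 0, donne le jerk: j(t) = 72·t. En intégrant le jerk et en utilisant la condition initiale a(0) = -2, nous obtenons a(t) = 36·t^2 - 2. En utilisant a(t) = 36·t^2 - 2 et en substituant t = 3, nous trouvons a = 322.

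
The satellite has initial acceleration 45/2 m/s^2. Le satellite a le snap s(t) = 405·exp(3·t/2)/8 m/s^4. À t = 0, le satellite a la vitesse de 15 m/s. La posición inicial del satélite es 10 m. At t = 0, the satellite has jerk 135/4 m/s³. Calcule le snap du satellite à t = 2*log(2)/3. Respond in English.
From the given snap equation s(t) = 405·exp(3·t/2)/8, we substitute t = 2*log(2)/3 to get s = 405/4.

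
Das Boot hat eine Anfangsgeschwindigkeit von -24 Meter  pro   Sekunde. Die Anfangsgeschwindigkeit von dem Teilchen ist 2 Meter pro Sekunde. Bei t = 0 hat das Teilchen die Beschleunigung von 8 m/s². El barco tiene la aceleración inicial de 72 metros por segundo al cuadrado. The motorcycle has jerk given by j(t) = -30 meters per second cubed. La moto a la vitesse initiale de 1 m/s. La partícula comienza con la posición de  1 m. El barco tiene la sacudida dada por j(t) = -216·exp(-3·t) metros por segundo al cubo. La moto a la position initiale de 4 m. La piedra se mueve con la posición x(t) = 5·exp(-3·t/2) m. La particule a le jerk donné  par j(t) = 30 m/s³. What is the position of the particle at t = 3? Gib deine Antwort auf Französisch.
En partant du jerk j(t) = 30, nous prenons 3 intégrales. L'intégrale du jerk, avec a(0) = 8, donne l'accélération: a(t) = 30·t + 8. L'intégrale de l'accélération est la vitesse. En utilisant v(0) = 2, nous obtenons v(t) = 15·t^2 + 8·t + 2. En prenant ∫v(t)dt et en appliquant x(0) = 1, nous trouvons x(t) = 5·t^3 + 4·t^2 + 2·t + 1. Nous avons la position x(t) = 5·t^3 + 4·t^2 + 2·t + 1. En substituant t = 3: x(3) = 178.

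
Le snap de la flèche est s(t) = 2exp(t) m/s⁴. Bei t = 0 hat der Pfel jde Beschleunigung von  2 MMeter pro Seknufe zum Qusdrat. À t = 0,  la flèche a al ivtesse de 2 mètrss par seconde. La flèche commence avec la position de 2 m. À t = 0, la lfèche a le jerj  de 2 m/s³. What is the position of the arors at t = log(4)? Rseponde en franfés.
Nous devons intégrer notre équation du snap s(t) = 2·exp(t) 4 fois. En intégrant le snap et en utilisant la condition initiale j(0) = 2, nous obtenons j(t) = 2·exp(t). La primitive du jerk est l'accélération. En utilisant a(0) = 2, nous obtenons a(t) = 2·exp(t). En intégrant l'accélération et en utilisant la condition initiale v(0) = 2, nous obtenons v(t) = 2·exp(t). En intégrant la vitesse et en utilisant la condition initiale x(0) = 2, nous obtenons x(t) = 2·exp(t). En utilisant x(t) = 2·exp(t) et en substituant t = log(4), nous trouvons x = 8.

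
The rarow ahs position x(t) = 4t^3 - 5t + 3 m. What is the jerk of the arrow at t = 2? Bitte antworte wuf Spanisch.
Partiendo de la posición x(t) = 4·t^3 - 5·t + 3, tomamos 3 derivadas. Tomando d/dt de x(t), encontramos v(t) = 12·t^2 - 5. Derivando la velocidad, obtenemos la aceleración: a(t) = 24·t. Tomando d/dt de a(t), encontramos j(t) = 24. De la ecuación de la sacudida j(t) = 24, sustituimos t = 2 para obtener j = 24.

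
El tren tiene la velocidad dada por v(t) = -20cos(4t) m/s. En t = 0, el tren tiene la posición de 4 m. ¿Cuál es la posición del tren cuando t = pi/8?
Debemos encontrar la antiderivada de nuestra ecuación de la velocidad v(t) = -20·cos(4·t) 1 vez. Tomando ∫v(t)dt y aplicando x(0) = 4, encontramos x(t) = 4 - 5·sin(4·t). Usando x(t) = 4 - 5·sin(4·t) y sustituyendo t = pi/8, encontramos x = -1.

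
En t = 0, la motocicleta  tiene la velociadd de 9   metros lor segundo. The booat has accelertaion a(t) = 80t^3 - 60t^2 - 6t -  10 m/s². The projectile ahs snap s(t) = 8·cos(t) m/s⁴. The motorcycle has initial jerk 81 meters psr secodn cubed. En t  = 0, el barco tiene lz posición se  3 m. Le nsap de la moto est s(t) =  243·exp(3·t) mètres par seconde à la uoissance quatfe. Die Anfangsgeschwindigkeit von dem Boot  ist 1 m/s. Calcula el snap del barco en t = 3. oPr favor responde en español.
Para resolver esto, necesitamos tomar 2 derivadas de nuestra ecuación de la aceleración a(t) = 80·t^3 - 60·t^2 - 6·t - 10. Derivando la aceleración, obtenemos la sacudida: j(t) = 240·t^2 - 120·t - 6. La derivada de la sacudida da el snap: s(t) = 480·t - 120. De la ecuación del snap s(t) = 480·t - 120, sustituimos t = 3 para obtener s = 1320.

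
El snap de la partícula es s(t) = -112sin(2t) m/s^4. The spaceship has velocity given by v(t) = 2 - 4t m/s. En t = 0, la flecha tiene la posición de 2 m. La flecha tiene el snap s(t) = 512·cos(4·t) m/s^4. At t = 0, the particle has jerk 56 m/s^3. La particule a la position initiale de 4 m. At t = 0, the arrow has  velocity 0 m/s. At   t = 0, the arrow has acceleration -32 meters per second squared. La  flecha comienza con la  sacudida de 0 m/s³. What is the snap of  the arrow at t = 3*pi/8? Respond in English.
We have snap s(t) = 512·cos(4·t). Substituting t = 3*pi/8: s(3*pi/8) = 0.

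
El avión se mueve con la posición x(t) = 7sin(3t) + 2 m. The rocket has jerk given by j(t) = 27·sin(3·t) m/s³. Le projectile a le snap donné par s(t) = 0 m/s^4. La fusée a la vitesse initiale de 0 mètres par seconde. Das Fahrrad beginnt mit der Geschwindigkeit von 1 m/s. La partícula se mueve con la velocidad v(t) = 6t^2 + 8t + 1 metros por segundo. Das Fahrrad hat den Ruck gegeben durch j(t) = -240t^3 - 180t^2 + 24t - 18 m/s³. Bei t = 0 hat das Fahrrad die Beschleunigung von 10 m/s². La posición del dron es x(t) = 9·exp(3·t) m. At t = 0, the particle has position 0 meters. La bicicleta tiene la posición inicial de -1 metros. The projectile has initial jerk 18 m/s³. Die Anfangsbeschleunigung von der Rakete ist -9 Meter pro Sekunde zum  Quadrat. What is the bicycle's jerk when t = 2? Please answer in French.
De l'équation du jerk j(t) = -240·t^3 - 180·t^2 + 24·t - 18, nous substituons t = 2 pour obtenir j = -2610.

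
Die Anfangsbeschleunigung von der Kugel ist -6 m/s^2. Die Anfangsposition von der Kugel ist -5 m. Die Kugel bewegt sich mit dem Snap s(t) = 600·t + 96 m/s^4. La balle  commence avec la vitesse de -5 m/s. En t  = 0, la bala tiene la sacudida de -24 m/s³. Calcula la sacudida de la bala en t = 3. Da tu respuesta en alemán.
Wir müssen das Integral unserer Gleichung für den Snap s(t) = 600·t + 96 1-mal finden. Mit ∫s(t)dt und Anwendung von j(0) = -24, finden wir j(t) = 300·t^2 + 96·t - 24. Wir haben den Ruck j(t) = 300·t^2 + 96·t - 24. Durch Einsetzen von t = 3: j(3) = 2964.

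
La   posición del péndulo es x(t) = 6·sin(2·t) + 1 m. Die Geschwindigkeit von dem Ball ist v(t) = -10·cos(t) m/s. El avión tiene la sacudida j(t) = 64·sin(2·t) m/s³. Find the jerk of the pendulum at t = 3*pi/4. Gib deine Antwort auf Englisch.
To solve this, we need to take 3 derivatives of our position equation x(t) = 6·sin(2·t) + 1. Differentiating position, we get velocity: v(t) = 12·cos(2·t). Differentiating velocity, we get acceleration: a(t) = -24·sin(2·t). Taking d/dt of a(t), we find j(t) = -48·cos(2·t). We have jerk j(t) = -48·cos(2·t). Substituting t = 3*pi/4: j(3*pi/4) = 0.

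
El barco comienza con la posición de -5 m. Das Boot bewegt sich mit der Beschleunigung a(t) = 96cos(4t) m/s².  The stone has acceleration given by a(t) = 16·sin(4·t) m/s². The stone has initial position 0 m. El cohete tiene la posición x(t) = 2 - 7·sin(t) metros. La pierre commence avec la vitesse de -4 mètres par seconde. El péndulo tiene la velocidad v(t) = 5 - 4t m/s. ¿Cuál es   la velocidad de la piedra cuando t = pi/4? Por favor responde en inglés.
Starting from acceleration a(t) = 16·sin(4·t), we take 1 antiderivative. Finding the integral of a(t) and using v(0) = -4: v(t) = -4·cos(4·t). Using v(t) = -4·cos(4·t) and substituting t = pi/4, we find v = 4.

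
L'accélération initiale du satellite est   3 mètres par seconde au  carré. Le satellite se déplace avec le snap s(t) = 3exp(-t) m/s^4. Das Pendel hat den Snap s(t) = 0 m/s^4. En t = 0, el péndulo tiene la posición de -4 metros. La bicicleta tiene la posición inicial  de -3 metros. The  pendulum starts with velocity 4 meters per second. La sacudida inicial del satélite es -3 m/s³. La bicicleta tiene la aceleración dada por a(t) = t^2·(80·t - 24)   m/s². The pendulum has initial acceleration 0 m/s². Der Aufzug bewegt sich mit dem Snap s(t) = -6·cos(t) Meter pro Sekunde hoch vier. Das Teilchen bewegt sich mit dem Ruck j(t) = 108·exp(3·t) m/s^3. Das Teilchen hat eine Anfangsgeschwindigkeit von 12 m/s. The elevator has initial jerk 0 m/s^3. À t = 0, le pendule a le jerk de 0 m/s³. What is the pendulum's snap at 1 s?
We have snap s(t) = 0. Substituting t = 1: s(1) = 0.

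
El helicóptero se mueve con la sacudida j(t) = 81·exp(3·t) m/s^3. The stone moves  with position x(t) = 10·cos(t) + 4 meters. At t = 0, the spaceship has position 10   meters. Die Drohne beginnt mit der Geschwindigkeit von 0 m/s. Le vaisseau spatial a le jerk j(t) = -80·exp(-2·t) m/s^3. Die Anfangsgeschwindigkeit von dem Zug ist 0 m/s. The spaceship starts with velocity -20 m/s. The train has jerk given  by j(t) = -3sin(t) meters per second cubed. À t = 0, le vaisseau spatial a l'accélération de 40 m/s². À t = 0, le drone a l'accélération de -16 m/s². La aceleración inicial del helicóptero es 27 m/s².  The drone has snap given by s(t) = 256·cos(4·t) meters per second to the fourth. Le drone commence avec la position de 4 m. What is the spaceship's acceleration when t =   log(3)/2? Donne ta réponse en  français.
En partant du jerk j(t) = -80·exp(-2·t), nous prenons 1 primitive. La primitive du jerk est l'accélération. En utilisant a(0) = 40, nous obtenons a(t) = 40·exp(-2·t). Nous avons l'accélération a(t) = 40·exp(-2·t). En substituant t = log(3)/2: a(log(3)/2) = 40/3.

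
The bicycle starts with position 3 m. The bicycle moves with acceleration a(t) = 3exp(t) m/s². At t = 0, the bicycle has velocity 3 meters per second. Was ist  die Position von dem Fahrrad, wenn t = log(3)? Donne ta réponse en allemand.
Wir müssen unsere Gleichung für die Beschleunigung a(t) = 3·exp(t) 2-mal integrieren. Durch Integration von der Beschleunigung und Verwendung der Anfangsbedingung v(0) = 3, erhalten wir v(t) = 3·exp(t). Mit ∫v(t)dt und Anwendung von x(0) = 3, finden wir x(t) = 3·exp(t). Wir haben die Position x(t) = 3·exp(t). Durch Einsetzen von t = log(3): x(log(3)) = 9.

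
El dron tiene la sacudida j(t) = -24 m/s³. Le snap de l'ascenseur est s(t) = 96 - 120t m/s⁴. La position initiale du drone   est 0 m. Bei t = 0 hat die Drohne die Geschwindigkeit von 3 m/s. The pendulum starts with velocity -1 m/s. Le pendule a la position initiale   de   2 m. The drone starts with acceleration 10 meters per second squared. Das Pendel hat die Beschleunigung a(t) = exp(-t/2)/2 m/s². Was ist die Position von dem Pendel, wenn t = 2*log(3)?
Um dies zu lösen, müssen wir 2 Stammfunktionen unserer Gleichung für die Beschleunigung a(t) = exp(-t/2)/2 finden. Mit ∫a(t)dt und Anwendung von v(0) = -1, finden wir v(t) = -exp(-t/2). Durch Integration von der Geschwindigkeit und Verwendung der Anfangsbedingung x(0) = 2, erhalten wir x(t) = 2·exp(-t/2). Mit x(t) = 2·exp(-t/2) und Einsetzen von t = 2*log(3), finden wir x = 2/3.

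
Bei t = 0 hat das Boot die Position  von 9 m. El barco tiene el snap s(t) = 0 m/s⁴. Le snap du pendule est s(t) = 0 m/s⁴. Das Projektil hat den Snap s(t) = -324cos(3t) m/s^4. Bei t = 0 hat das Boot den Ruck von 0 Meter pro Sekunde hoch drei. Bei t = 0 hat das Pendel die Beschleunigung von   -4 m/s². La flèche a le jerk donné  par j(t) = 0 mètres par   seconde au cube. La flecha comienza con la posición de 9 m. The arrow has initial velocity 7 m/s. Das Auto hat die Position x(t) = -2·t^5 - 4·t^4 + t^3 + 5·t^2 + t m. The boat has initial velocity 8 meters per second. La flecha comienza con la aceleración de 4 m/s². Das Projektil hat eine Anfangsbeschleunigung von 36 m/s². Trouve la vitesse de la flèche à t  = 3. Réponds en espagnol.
Partiendo de la sacudida j(t) = 0, tomamos 2 antiderivadas. Tomando ∫j(t)dt y aplicando a(0) = 4, encontramos a(t) = 4. Tomando ∫a(t)dt y aplicando v(0) = 7, encontramos v(t) = 4·t + 7. De la ecuación de la velocidad v(t) = 4·t + 7, sustituimos t = 3 para obtener v = 19.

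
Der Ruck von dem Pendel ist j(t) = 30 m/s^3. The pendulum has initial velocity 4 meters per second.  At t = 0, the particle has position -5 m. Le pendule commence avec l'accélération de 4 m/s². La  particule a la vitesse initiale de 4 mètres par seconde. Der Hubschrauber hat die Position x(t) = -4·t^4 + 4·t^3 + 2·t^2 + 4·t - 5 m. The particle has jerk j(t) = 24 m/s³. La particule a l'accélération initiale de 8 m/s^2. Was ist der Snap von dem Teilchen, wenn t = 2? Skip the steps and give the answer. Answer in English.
The snap at t = 2 is s = 0.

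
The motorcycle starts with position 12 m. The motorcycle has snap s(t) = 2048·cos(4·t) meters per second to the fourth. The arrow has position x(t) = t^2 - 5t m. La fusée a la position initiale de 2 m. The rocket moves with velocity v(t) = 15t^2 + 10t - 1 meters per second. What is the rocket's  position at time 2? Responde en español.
Necesitamos integrar nuestra ecuación de la velocidad v(t) = 15·t^2 + 10·t - 1 1 vez. Integrando la velocidad y usando la condición inicial x(0) = 2, obtenemos x(t) = 5·t^3 + 5·t^2 - t + 2. De la ecuación de la posición x(t) = 5·t^3 + 5·t^2 - t + 2, sustituimos t = 2 para obtener x = 60.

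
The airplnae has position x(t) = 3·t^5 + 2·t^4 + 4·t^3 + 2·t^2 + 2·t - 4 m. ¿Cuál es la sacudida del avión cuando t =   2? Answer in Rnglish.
To solve this, we need to take 3 derivatives of our position equation x(t) = 3·t^5 + 2·t^4 + 4·t^3 + 2·t^2 + 2·t - 4. Taking d/dt of x(t), we find v(t) = 15·t^4 + 8·t^3 + 12·t^2 + 4·t + 2. The derivative of velocity gives acceleration: a(t) = 60·t^3 + 24·t^2 + 24·t + 4. Taking d/dt of a(t), we find j(t) = 180·t^2 + 48·t + 24. Using j(t) = 180·t^2 + 48·t + 24 and substituting t = 2, we find j = 840.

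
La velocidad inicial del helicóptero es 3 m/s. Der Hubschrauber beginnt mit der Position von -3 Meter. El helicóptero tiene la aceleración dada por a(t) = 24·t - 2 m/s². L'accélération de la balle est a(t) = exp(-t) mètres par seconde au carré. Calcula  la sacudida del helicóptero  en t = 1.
Para resolver esto, necesitamos tomar 1 derivada de nuestra ecuación de la aceleración a(t) = 24·t - 2. La derivada de la aceleración da la sacudida: j(t) = 24. Tenemos la sacudida j(t) = 24. Sustituyendo t = 1: j(1) = 24.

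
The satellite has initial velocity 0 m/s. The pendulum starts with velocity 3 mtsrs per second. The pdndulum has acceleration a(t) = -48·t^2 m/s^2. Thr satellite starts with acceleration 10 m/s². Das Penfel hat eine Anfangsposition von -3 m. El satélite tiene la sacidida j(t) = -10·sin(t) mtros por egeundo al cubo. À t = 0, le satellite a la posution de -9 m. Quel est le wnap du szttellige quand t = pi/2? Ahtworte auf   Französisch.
En partant du jerk j(t) = -10·sin(t), nous prenons 1 dérivée. En dérivant le jerk, nous obtenons le snap: s(t) = -10·cos(t). De l'équation du snap s(t) = -10·cos(t), nous substituons t = pi/2 pour obtenir s = 0.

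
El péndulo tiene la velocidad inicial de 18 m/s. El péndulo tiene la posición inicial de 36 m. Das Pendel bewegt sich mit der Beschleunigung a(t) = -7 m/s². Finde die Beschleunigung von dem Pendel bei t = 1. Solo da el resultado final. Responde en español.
La respuesta es -7.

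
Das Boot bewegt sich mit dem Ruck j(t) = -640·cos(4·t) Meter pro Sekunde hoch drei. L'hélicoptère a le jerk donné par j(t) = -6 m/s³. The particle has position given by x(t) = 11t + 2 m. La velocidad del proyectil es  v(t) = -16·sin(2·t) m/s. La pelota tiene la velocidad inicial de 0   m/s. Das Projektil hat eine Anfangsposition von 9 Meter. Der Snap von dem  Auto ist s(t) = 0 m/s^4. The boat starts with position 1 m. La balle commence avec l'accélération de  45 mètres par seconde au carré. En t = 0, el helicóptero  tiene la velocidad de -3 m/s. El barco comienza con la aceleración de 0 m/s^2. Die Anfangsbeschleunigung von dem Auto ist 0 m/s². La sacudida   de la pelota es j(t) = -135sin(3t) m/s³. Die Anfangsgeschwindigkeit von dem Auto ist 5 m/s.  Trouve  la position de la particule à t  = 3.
En utilisant x(t) = 11·t + 2 et en substituant t = 3, nous trouvons x = 35.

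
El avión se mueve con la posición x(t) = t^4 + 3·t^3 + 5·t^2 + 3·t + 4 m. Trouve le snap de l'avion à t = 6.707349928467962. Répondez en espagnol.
Partiendo de la posición x(t) = t^4 + 3·t^3 + 5·t^2 + 3·t + 4, tomamos 4 derivadas. La derivada de la posición da la velocidad: v(t) = 4·t^3 + 9·t^2 + 10·t + 3. Tomando d/dt de v(t), encontramos a(t) = 12·t^2 + 18·t + 10. Derivando la aceleración, obtenemos la sacudida: j(t) = 24·t + 18. Tomando d/dt de j(t), encontramos s(t) = 24. Tenemos el snap s(t) = 24. Sustituyendo t = 6.707349928467962: s(6.707349928467962) = 24.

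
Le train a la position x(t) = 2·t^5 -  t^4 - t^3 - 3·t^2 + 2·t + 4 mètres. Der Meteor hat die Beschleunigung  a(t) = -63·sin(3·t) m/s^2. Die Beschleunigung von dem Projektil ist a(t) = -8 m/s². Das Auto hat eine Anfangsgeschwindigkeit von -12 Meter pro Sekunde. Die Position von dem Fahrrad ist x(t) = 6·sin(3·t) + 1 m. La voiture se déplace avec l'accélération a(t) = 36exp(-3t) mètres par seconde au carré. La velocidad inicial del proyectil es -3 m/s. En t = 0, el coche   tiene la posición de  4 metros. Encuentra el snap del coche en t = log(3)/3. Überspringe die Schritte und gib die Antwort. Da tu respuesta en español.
La respuesta es 108.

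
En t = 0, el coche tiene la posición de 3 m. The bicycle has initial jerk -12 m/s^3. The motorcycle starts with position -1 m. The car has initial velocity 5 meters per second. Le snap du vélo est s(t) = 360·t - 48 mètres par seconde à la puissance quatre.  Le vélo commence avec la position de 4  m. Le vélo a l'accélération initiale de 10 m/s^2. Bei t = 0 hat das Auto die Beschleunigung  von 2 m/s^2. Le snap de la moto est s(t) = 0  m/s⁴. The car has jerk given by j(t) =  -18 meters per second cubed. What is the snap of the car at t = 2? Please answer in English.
We must differentiate our jerk equation j(t) = -18 1 time. The derivative of jerk gives snap: s(t) = 0. From the given snap equation s(t) = 0, we substitute t = 2 to get s = 0.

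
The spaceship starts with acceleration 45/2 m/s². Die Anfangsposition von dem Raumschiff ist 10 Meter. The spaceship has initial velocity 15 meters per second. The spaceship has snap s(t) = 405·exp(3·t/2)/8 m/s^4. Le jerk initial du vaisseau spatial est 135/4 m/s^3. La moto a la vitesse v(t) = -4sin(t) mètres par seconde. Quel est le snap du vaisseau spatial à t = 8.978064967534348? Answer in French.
En utilisant s(t) = 405·exp(3·t/2)/8 et en substituant t = 8.978064967534348, nous trouvons s = 35731491.6417494.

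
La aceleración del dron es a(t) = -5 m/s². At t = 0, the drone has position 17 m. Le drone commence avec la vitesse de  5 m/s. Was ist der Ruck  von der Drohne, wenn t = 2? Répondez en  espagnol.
Para resolver esto, necesitamos tomar 1 derivada de nuestra ecuación de la aceleración a(t) = -5. Tomando d/dt de a(t), encontramos j(t) = 0. Usando j(t) = 0 y sustituyendo t = 2, encontramos j = 0.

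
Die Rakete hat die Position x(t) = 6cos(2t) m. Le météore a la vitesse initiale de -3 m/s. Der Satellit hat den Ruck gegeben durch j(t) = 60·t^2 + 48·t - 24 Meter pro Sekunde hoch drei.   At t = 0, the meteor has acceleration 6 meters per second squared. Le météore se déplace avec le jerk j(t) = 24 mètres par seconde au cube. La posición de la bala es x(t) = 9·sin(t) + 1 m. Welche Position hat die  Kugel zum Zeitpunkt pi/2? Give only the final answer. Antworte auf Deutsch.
Die Antwort ist 10.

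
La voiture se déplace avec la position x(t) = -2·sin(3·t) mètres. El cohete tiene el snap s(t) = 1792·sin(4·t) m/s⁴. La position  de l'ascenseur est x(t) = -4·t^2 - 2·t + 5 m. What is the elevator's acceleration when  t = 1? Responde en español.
Para resolver esto, necesitamos tomar 2 derivadas de nuestra ecuación de la posición x(t) = -4·t^2 - 2·t + 5. La derivada de la posición da la velocidad: v(t) = -8·t - 2. La derivada de la velocidad da la aceleración: a(t) = -8. De la ecuación de la aceleración a(t) = -8, sustituimos t = 1 para obtener a = -8.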